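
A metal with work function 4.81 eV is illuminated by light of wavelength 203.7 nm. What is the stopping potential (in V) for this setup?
1.2766 V

The stopping potential V_s satisfies: eV_s = KE_max

First, find KE_max using Einstein's equation:
E_photon = hc/λ = 6.0866 eV
KE_max = E_photon - φ = 6.0866 - 4.81 = 1.2766 eV

Since eV_s = KE_max:
V_s = KE_max/e = 1.2766 V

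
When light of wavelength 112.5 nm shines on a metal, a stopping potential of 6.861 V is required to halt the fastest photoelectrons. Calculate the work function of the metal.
4.16 eV

The stopping potential gives the maximum kinetic energy: KE_max = eV_s = 6.861 eV

From Einstein's photoelectric equation: KE_max = hc/λ - φ
Rearranging: φ = hc/λ - KE_max

Calculate photon energy:
E_photon = hc/λ = (6.626×10⁻³⁴ J·s)(3×10⁸ m/s) / (112.5×10⁻⁹ m) = 11.0208 eV

Therefore:
φ = 11.0208 - 6.861 = 4.16 eV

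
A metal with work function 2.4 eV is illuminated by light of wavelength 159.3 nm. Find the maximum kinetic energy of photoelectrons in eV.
5.3831 eV

Using Einstein's photoelectric equation: KE_max = hf - φ = hc/λ - φ

First, calculate the photon energy:
E_photon = hc/λ = (6.626×10⁻³⁴ J·s)(3×10⁸ m/s) / (159.3×10⁻⁹ m)
E_photon = 7.7831 eV

Then, the maximum kinetic energy:
KE_max = E_photon - φ = 7.7831 eV - 2.4 eV = 5.3831 eV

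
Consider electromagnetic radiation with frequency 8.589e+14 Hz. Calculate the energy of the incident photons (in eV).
3.5521 eV

Using E = hf:

E = hf = (6.626×10⁻³⁴ J·s)(8.589e+14 Hz)
E = 3.5521 eV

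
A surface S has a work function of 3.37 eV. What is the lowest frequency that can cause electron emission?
8.1486e+14 Hz

The threshold frequency is when the photon energy equals the work function:
hf₀ = φ

Solving for f₀:
f₀ = φ/h = (3.37 eV × 1.602×10⁻¹⁹ J/eV) / (6.626×10⁻³⁴ J·s)
f₀ = 8.1486e+14 Hz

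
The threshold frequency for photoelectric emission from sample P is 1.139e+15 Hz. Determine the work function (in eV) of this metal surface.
4.71 eV

At the threshold frequency, photon energy equals work function:
φ = hf₀

Calculating:
φ = (6.626×10⁻³⁴ J·s)(1.139e+15 Hz)
φ = 4.71 eV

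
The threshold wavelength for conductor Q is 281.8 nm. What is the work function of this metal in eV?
4.40 eV

At the threshold wavelength, photon energy equals work function:
φ = hc/λ₀

Calculating:
φ = (6.626×10⁻³⁴ J·s)(3×10⁸ m/s) / (281.8×10⁻⁹ m)
φ = 4.40 eV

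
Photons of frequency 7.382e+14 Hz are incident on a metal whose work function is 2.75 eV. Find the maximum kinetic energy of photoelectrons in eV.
0.3029 eV

Using Einstein's photoelectric equation: KE_max = hf - φ

First, calculate the photon energy:
E_photon = hf = (6.626×10⁻³⁴ J·s)(7.382e+14 Hz)
E_photon = 3.0529 eV

Then, the maximum kinetic energy:
KE_max = E_photon - φ = 3.0529 eV - 2.75 eV = 0.3029 eV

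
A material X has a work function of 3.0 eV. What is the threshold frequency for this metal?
7.2540e+14 Hz

The threshold frequency is when the photon energy equals the work function:
hf₀ = φ

Solving for f₀:
f₀ = φ/h = (3.0 eV × 1.602×10⁻¹⁹ J/eV) / (6.626×10⁻³⁴ J·s)
f₀ = 7.2540e+14 Hz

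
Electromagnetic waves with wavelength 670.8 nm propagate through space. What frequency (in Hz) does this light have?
4.4692e+14 Hz

Using the wave equation: c = fλ

Solving for frequency:
f = c/λ = (3×10⁸ m/s) / (670.8×10⁻⁹ m)
f = 4.4692e+14 Hz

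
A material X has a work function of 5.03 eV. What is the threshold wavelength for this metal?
246.49 nm

The threshold wavelength is when the photon energy equals the work function:
hc/λ₀ = φ

Solving for λ₀:
λ₀ = hc/φ = (6.626×10⁻³⁴ J·s)(3×10⁸ m/s) / (5.03 eV × 1.602×10⁻¹⁹ J/eV)
λ₀ = 246.49 nm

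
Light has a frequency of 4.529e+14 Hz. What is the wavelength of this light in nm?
661.94 nm

Using the wave equation: c = fλ

Solving for wavelength:
λ = c/f = (3×10⁸ m/s) / (4.529e+14 Hz)
λ = 661.94 nm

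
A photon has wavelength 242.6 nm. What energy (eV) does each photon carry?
5.1106 eV

Using E = hf = hc/λ:

E = hc/λ = (6.626×10⁻³⁴ J·s)(3×10⁸ m/s) / (242.6×10⁻⁹ m)
E = 5.1106 eV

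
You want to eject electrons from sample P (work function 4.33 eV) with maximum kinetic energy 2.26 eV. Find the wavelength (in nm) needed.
188.14 nm

From Einstein's equation: KE_max = hc/λ - φ

Rearranging for λ:
hc/λ = KE_max + φ
λ = hc/(KE_max + φ)

Required photon energy:
E_photon = KE_max + φ = 2.26 + 4.33 = 6.59 eV

Required wavelength:
λ = hc/E_photon = (6.626×10⁻³⁴)(3×10⁸) / (6.59 × 1.602×10⁻¹⁹)
λ = 188.14 nm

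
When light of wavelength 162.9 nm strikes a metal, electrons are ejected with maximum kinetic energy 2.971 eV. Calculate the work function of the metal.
4.64 eV

From Einstein's photoelectric equation: KE_max = hf - φ = hc/λ - φ

Rearranging for φ:
φ = hc/λ - KE_max

Calculate photon energy:
E_photon = hc/λ = 7.6111 eV

Therefore:
φ = 7.6111 - 2.971 = 4.64 eV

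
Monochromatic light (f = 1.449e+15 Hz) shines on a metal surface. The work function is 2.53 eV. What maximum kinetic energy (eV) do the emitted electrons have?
3.4626 eV

Using Einstein's photoelectric equation: KE_max = hf - φ

First, calculate the photon energy:
E_photon = hf = (6.626×10⁻³⁴ J·s)(1.449e+15 Hz)
E_photon = 5.9926 eV

Then, the maximum kinetic energy:
KE_max = E_photon - φ = 5.9926 eV - 2.53 eV = 3.4626 eV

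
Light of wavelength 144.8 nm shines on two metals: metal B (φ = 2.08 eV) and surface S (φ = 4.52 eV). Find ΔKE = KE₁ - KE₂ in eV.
2.4400 eV

Using KE_max = hc/λ - φ for each metal:

Photon energy: E = hc/λ = 8.5624 eV

For metal B (φ₁ = 2.08 eV):
KE₁ = E - φ₁ = 8.5624 - 2.08 = 6.4824 eV

For surface S (φ₂ = 4.52 eV):
KE₂ = E - φ₂ = 8.5624 - 4.52 = 4.0424 eV

Difference:
ΔKE = KE₁ - KE₂ = 6.4824 - 4.0424 = 2.4400 eV

Note: The difference equals the difference in work functions: 4.52 - 2.08 = 2.44 eV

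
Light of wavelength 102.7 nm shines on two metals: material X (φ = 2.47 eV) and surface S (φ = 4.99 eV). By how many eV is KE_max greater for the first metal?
2.5200 eV

Using KE_max = hc/λ - φ for each metal:

Photon energy: E = hc/λ = 12.0725 eV

For material X (φ₁ = 2.47 eV):
KE₁ = E - φ₁ = 12.0725 - 2.47 = 9.6025 eV

For surface S (φ₂ = 4.99 eV):
KE₂ = E - φ₂ = 12.0725 - 4.99 = 7.0825 eV

Difference:
ΔKE = KE₁ - KE₂ = 9.6025 - 7.0825 = 2.5200 eV

Note: The difference equals the difference in work functions: 4.99 - 2.47 = 2.52 eV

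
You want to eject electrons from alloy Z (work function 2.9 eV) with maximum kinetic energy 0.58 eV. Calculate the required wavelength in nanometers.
356.28 nm

From Einstein's equation: KE_max = hc/λ - φ

Rearranging for λ:
hc/λ = KE_max + φ
λ = hc/(KE_max + φ)

Required photon energy:
E_photon = KE_max + φ = 0.58 + 2.9 = 3.48 eV

Required wavelength:
λ = hc/E_photon = (6.626×10⁻³⁴)(3×10⁸) / (3.48 × 1.602×10⁻¹⁹)
λ = 356.28 nm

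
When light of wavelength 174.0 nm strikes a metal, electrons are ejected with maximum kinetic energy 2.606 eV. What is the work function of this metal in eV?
4.52 eV

From Einstein's photoelectric equation: KE_max = hf - φ = hc/λ - φ

Rearranging for φ:
φ = hc/λ - KE_max

Calculate photon energy:
E_photon = hc/λ = 7.1255 eV

Therefore:
φ = 7.1255 - 2.606 = 4.52 eV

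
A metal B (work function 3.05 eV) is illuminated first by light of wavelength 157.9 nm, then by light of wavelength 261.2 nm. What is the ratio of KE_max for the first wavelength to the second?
2.8302

Using Einstein's equation: KE_max = hc/λ - φ

For λ₁ = 157.9 nm:
E₁ = hc/λ₁ = 7.8521 eV
KE₁ = E₁ - φ = 7.8521 - 3.05 = 4.8021 eV

For λ₂ = 261.2 nm:
E₂ = hc/λ₂ = 4.7467 eV
KE₂ = E₂ - φ = 4.7467 - 3.05 = 1.6967 eV

Ratio: KE₁/KE₂ = 4.8021/1.6967 = 2.8302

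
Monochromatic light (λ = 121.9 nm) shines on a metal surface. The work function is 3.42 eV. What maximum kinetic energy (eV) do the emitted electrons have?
6.7510 eV

Using Einstein's photoelectric equation: KE_max = hf - φ = hc/λ - φ

First, calculate the photon energy:
E_photon = hc/λ = (6.626×10⁻³⁴ J·s)(3×10⁸ m/s) / (121.9×10⁻⁹ m)
E_photon = 10.1710 eV

Then, the maximum kinetic energy:
KE_max = E_photon - φ = 10.1710 eV - 3.42 eV = 6.7510 eV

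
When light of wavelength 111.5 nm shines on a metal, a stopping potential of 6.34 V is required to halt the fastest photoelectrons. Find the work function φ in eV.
4.78 eV

The stopping potential gives the maximum kinetic energy: KE_max = eV_s = 6.34 eV

From Einstein's photoelectric equation: KE_max = hc/λ - φ
Rearranging: φ = hc/λ - KE_max

Calculate photon energy:
E_photon = hc/λ = (6.626×10⁻³⁴ J·s)(3×10⁸ m/s) / (111.5×10⁻⁹ m) = 11.1197 eV

Therefore:
φ = 11.1197 - 6.34 = 4.78 eV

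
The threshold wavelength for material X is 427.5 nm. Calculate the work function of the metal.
2.90 eV

At the threshold wavelength, photon energy equals work function:
φ = hc/λ₀

Calculating:
φ = (6.626×10⁻³⁴ J·s)(3×10⁸ m/s) / (427.5×10⁻⁹ m)
φ = 2.90 eV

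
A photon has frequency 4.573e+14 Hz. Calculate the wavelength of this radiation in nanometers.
655.57 nm

Using the wave equation: c = fλ

Solving for wavelength:
λ = c/f = (3×10⁸ m/s) / (4.573e+14 Hz)
λ = 655.57 nm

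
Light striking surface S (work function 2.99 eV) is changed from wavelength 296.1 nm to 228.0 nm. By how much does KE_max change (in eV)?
1.2507 eV

Using Einstein's equation: KE_max = hc/λ - φ

For λ₁ = 296.1 nm:
KE₁ = hc/λ₁ - φ = 4.1872 - 2.99 = 1.1972 eV

For λ₂ = 228.0 nm:
KE₂ = hc/λ₂ - φ = 5.4379 - 2.99 = 2.4479 eV

Change in KE:
ΔKE = KE₂ - KE₁ = 2.4479 - 1.1972 = 1.2507 eV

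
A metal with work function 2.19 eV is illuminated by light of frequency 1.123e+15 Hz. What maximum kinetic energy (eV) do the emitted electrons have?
2.4544 eV

Using Einstein's photoelectric equation: KE_max = hf - φ

First, calculate the photon energy:
E_photon = hf = (6.626×10⁻³⁴ J·s)(1.123e+15 Hz)
E_photon = 4.6444 eV

Then, the maximum kinetic energy:
KE_max = E_photon - φ = 4.6444 eV - 2.19 eV = 2.4544 eV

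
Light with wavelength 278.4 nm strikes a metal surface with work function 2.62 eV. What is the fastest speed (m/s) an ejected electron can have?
8.0308e+05 m/s

First, find the maximum kinetic energy:
E_photon = hc/λ = 4.4535 eV
KE_max = E_photon - φ = 4.4535 - 2.62 = 1.8335 eV

Convert to Joules: KE_max = 1.8335 × 1.602×10⁻¹⁹ J = 2.9375e-19 J

Then use KE = ½mv² to find velocity:
v = √(2·KE/m) = √(2 × 2.9375e-19 J / 9.109e-31 kg)
v = 8.0308e+05 m/s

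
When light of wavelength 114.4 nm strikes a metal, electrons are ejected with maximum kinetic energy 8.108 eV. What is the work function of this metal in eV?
2.73 eV

From Einstein's photoelectric equation: KE_max = hf - φ = hc/λ - φ

Rearranging for φ:
φ = hc/λ - KE_max

Calculate photon energy:
E_photon = hc/λ = 10.8378 eV

Therefore:
φ = 10.8378 - 8.108 = 2.73 eV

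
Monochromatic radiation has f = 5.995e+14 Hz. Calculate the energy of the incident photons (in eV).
2.4793 eV

Using E = hf:

E = hf = (6.626×10⁻³⁴ J·s)(5.995e+14 Hz)
E = 2.4793 eV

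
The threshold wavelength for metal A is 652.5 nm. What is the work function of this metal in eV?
1.90 eV

At the threshold wavelength, photon energy equals work function:
φ = hc/λ₀

Calculating:
φ = (6.626×10⁻³⁴ J·s)(3×10⁸ m/s) / (652.5×10⁻⁹ m)
φ = 1.90 eV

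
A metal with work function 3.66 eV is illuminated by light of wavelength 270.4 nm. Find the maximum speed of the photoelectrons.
5.7049e+05 m/s

First, find the maximum kinetic energy:
E_photon = hc/λ = 4.5852 eV
KE_max = E_photon - φ = 4.5852 - 3.66 = 0.9252 eV

Convert to Joules: KE_max = 0.9252 × 1.602×10⁻¹⁹ J = 1.4824e-19 J

Then use KE = ½mv² to find velocity:
v = √(2·KE/m) = √(2 × 1.4824e-19 J / 9.109e-31 kg)
v = 5.7049e+05 m/s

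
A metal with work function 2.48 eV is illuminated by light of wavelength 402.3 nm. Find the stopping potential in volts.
0.6019 V

The stopping potential V_s satisfies: eV_s = KE_max

First, find KE_max using Einstein's equation:
E_photon = hc/λ = 3.0819 eV
KE_max = E_photon - φ = 3.0819 - 2.48 = 0.6019 eV

Since eV_s = KE_max:
V_s = KE_max/e = 0.6019 V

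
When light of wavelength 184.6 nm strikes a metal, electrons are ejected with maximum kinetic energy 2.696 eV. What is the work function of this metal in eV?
4.02 eV

From Einstein's photoelectric equation: KE_max = hf - φ = hc/λ - φ

Rearranging for φ:
φ = hc/λ - KE_max

Calculate photon energy:
E_photon = hc/λ = 6.7164 eV

Therefore:
φ = 6.7164 - 2.696 = 4.02 eV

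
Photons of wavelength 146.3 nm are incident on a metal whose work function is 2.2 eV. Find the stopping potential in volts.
6.2747 V

The stopping potential V_s satisfies: eV_s = KE_max

First, find KE_max using Einstein's equation:
E_photon = hc/λ = 8.4747 eV
KE_max = E_photon - φ = 8.4747 - 2.2 = 6.2747 eV

Since eV_s = KE_max:
V_s = KE_max/e = 6.2747 V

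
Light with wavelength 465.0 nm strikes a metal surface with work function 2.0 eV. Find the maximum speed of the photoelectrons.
4.8414e+05 m/s

First, find the maximum kinetic energy:
E_photon = hc/λ = 2.6663 eV
KE_max = E_photon - φ = 2.6663 - 2.0 = 0.6663 eV

Convert to Joules: KE_max = 0.6663 × 1.602×10⁻¹⁹ J = 1.0676e-19 J

Then use KE = ½mv² to find velocity:
v = √(2·KE/m) = √(2 × 1.0676e-19 J / 9.109e-31 kg)
v = 4.8414e+05 m/s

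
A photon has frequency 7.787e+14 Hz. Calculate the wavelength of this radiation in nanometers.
384.99 nm

Using the wave equation: c = fλ

Solving for wavelength:
λ = c/f = (3×10⁸ m/s) / (7.787e+14 Hz)
λ = 384.99 nm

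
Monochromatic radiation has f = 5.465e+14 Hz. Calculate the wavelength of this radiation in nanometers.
548.57 nm

Using the wave equation: c = fλ

Solving for wavelength:
λ = c/f = (3×10⁸ m/s) / (5.465e+14 Hz)
λ = 548.57 nm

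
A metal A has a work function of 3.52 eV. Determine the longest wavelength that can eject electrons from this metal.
352.23 nm

The threshold wavelength is when the photon energy equals the work function:
hc/λ₀ = φ

Solving for λ₀:
λ₀ = hc/φ = (6.626×10⁻³⁴ J·s)(3×10⁸ m/s) / (3.52 eV × 1.602×10⁻¹⁹ J/eV)
λ₀ = 352.23 nm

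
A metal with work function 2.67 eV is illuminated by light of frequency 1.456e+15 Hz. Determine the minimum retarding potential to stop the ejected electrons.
3.3515 V

The stopping potential V_s satisfies: eV_s = KE_max

First, find KE_max using Einstein's equation:
E_photon = hf = (6.626×10⁻³⁴ J·s)(1.456e+15 Hz) = 6.0215 eV
KE_max = E_photon - φ = 6.0215 - 2.67 = 3.3515 eV

Since eV_s = KE_max:
V_s = KE_max/e = 3.3515 V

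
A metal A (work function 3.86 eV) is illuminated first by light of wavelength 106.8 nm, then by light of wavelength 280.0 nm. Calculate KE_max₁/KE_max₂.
13.6424

Using Einstein's equation: KE_max = hc/λ - φ

For λ₁ = 106.8 nm:
E₁ = hc/λ₁ = 11.6090 eV
KE₁ = E₁ - φ = 11.6090 - 3.86 = 7.7490 eV

For λ₂ = 280.0 nm:
E₂ = hc/λ₂ = 4.4280 eV
KE₂ = E₂ - φ = 4.4280 - 3.86 = 0.5680 eV

Ratio: KE₁/KE₂ = 7.7490/0.5680 = 13.6424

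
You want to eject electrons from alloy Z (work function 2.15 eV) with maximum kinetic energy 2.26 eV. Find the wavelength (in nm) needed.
281.14 nm

From Einstein's equation: KE_max = hc/λ - φ

Rearranging for λ:
hc/λ = KE_max + φ
λ = hc/(KE_max + φ)

Required photon energy:
E_photon = KE_max + φ = 2.26 + 2.15 = 4.41 eV

Required wavelength:
λ = hc/E_photon = (6.626×10⁻³⁴)(3×10⁸) / (4.41 × 1.602×10⁻¹⁹)
λ = 281.14 nm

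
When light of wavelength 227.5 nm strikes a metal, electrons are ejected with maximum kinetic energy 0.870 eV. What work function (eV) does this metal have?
4.58 eV

From Einstein's photoelectric equation: KE_max = hf - φ = hc/λ - φ

Rearranging for φ:
φ = hc/λ - KE_max

Calculate photon energy:
E_photon = hc/λ = 5.4499 eV

Therefore:
φ = 5.4499 - 0.870 = 4.58 eV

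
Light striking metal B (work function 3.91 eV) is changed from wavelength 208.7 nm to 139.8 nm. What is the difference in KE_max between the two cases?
2.9279 eV

Using Einstein's equation: KE_max = hc/λ - φ

For λ₁ = 208.7 nm:
KE₁ = hc/λ₁ - φ = 5.9408 - 3.91 = 2.0308 eV

For λ₂ = 139.8 nm:
KE₂ = hc/λ₂ - φ = 8.8687 - 3.91 = 4.9587 eV

Change in KE:
ΔKE = KE₂ - KE₁ = 4.9587 - 2.0308 = 2.9279 eV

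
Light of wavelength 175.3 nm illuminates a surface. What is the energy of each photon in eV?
7.0727 eV

Using E = hf = hc/λ:

E = hc/λ = (6.626×10⁻³⁴ J·s)(3×10⁸ m/s) / (175.3×10⁻⁹ m)
E = 7.0727 eV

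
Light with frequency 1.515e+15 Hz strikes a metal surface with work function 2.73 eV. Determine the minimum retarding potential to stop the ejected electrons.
3.5355 V

The stopping potential V_s satisfies: eV_s = KE_max

First, find KE_max using Einstein's equation:
E_photon = hf = (6.626×10⁻³⁴ J·s)(1.515e+15 Hz) = 6.2655 eV
KE_max = E_photon - φ = 6.2655 - 2.73 = 3.5355 eV

Since eV_s = KE_max:
V_s = KE_max/e = 3.5355 V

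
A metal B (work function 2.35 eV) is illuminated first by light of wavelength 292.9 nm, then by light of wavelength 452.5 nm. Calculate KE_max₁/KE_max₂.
4.8284

Using Einstein's equation: KE_max = hc/λ - φ

For λ₁ = 292.9 nm:
E₁ = hc/λ₁ = 4.2330 eV
KE₁ = E₁ - φ = 4.2330 - 2.35 = 1.8830 eV

For λ₂ = 452.5 nm:
E₂ = hc/λ₂ = 2.7400 eV
KE₂ = E₂ - φ = 2.7400 - 2.35 = 0.3900 eV

Ratio: KE₁/KE₂ = 1.8830/0.3900 = 4.8284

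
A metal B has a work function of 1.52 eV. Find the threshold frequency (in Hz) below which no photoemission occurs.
3.6753e+14 Hz

The threshold frequency is when the photon energy equals the work function:
hf₀ = φ

Solving for f₀:
f₀ = φ/h = (1.52 eV × 1.602×10⁻¹⁹ J/eV) / (6.626×10⁻³⁴ J·s)
f₀ = 3.6753e+14 Hz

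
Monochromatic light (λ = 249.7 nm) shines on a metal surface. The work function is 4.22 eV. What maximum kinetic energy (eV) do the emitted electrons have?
0.7453 eV

Using Einstein's photoelectric equation: KE_max = hf - φ = hc/λ - φ

First, calculate the photon energy:
E_photon = hc/λ = (6.626×10⁻³⁴ J·s)(3×10⁸ m/s) / (249.7×10⁻⁹ m)
E_photon = 4.9653 eV

Then, the maximum kinetic energy:
KE_max = E_photon - φ = 4.9653 eV - 4.22 eV = 0.7453 eV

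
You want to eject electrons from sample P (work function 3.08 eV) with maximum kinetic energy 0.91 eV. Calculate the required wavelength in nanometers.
310.74 nm

From Einstein's equation: KE_max = hc/λ - φ

Rearranging for λ:
hc/λ = KE_max + φ
λ = hc/(KE_max + φ)

Required photon energy:
E_photon = KE_max + φ = 0.91 + 3.08 = 3.99 eV

Required wavelength:
λ = hc/E_photon = (6.626×10⁻³⁴)(3×10⁸) / (3.99 × 1.602×10⁻¹⁹)
λ = 310.74 nm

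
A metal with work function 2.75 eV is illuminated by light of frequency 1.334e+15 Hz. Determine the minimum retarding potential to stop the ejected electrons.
2.7670 V

The stopping potential V_s satisfies: eV_s = KE_max

First, find KE_max using Einstein's equation:
E_photon = hf = (6.626×10⁻³⁴ J·s)(1.334e+15 Hz) = 5.5170 eV
KE_max = E_photon - φ = 5.5170 - 2.75 = 2.7670 eV

Since eV_s = KE_max:
V_s = KE_max/e = 2.7670 V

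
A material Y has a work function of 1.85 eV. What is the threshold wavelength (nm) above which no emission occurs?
670.18 nm

The threshold wavelength is when the photon energy equals the work function:
hc/λ₀ = φ

Solving for λ₀:
λ₀ = hc/φ = (6.626×10⁻³⁴ J·s)(3×10⁸ m/s) / (1.85 eV × 1.602×10⁻¹⁹ J/eV)
λ₀ = 670.18 nm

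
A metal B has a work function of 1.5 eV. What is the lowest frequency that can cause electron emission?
3.6270e+14 Hz

The threshold frequency is when the photon energy equals the work function:
hf₀ = φ

Solving for f₀:
f₀ = φ/h = (1.5 eV × 1.602×10⁻¹⁹ J/eV) / (6.626×10⁻³⁴ J·s)
f₀ = 3.6270e+14 Hz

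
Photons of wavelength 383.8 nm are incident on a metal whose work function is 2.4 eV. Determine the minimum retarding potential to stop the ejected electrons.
0.8304 V

The stopping potential V_s satisfies: eV_s = KE_max

First, find KE_max using Einstein's equation:
E_photon = hc/λ = 3.2304 eV
KE_max = E_photon - φ = 3.2304 - 2.4 = 0.8304 eV

Since eV_s = KE_max:
V_s = KE_max/e = 0.8304 V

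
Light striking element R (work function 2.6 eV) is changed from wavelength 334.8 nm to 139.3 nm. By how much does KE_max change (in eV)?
5.1973 eV

Using Einstein's equation: KE_max = hc/λ - φ

For λ₁ = 334.8 nm:
KE₁ = hc/λ₁ - φ = 3.7032 - 2.6 = 1.1032 eV

For λ₂ = 139.3 nm:
KE₂ = hc/λ₂ - φ = 8.9005 - 2.6 = 6.3005 eV

Change in KE:
ΔKE = KE₂ - KE₁ = 6.3005 - 1.1032 = 5.1973 eV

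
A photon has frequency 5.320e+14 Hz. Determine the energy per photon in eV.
2.2002 eV

Using E = hf:

E = hf = (6.626×10⁻³⁴ J·s)(5.320e+14 Hz)
E = 2.2002 eV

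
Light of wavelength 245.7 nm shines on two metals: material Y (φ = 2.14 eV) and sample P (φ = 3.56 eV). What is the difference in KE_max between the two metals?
1.4200 eV

Using KE_max = hc/λ - φ for each metal:

Photon energy: E = hc/λ = 5.0462 eV

For material Y (φ₁ = 2.14 eV):
KE₁ = E - φ₁ = 5.0462 - 2.14 = 2.9062 eV

For sample P (φ₂ = 3.56 eV):
KE₂ = E - φ₂ = 5.0462 - 3.56 = 1.4862 eV

Difference:
ΔKE = KE₁ - KE₂ = 2.9062 - 1.4862 = 1.4200 eV

Note: The difference equals the difference in work functions: 3.56 - 2.14 = 1.42 eV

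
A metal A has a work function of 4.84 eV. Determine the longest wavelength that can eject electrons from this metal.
256.17 nm

The threshold wavelength is when the photon energy equals the work function:
hc/λ₀ = φ

Solving for λ₀:
λ₀ = hc/φ = (6.626×10⁻³⁴ J·s)(3×10⁸ m/s) / (4.84 eV × 1.602×10⁻¹⁹ J/eV)
λ₀ = 256.17 nm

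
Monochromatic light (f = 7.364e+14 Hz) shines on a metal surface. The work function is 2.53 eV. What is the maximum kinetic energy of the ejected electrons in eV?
0.5155 eV

Using Einstein's photoelectric equation: KE_max = hf - φ

First, calculate the photon energy:
E_photon = hf = (6.626×10⁻³⁴ J·s)(7.364e+14 Hz)
E_photon = 3.0455 eV

Then, the maximum kinetic energy:
KE_max = E_photon - φ = 3.0455 eV - 2.53 eV = 0.5155 eV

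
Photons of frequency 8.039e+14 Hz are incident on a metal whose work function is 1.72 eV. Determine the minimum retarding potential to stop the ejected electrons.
1.6047 V

The stopping potential V_s satisfies: eV_s = KE_max

First, find KE_max using Einstein's equation:
E_photon = hf = (6.626×10⁻³⁴ J·s)(8.039e+14 Hz) = 3.3247 eV
KE_max = E_photon - φ = 3.3247 - 1.72 = 1.6047 eV

Since eV_s = KE_max:
V_s = KE_max/e = 1.6047 V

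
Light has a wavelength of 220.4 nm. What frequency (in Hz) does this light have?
1.3602e+15 Hz

Using the wave equation: c = fλ

Solving for frequency:
f = c/λ = (3×10⁸ m/s) / (220.4×10⁻⁹ m)
f = 1.3602e+15 Hz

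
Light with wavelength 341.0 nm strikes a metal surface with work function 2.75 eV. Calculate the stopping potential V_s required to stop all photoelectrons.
0.8859 V

The stopping potential V_s satisfies: eV_s = KE_max

First, find KE_max using Einstein's equation:
E_photon = hc/λ = 3.6359 eV
KE_max = E_photon - φ = 3.6359 - 2.75 = 0.8859 eV

Since eV_s = KE_max:
V_s = KE_max/e = 0.8859 V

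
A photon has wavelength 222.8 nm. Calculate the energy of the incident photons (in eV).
5.5648 eV

Using E = hf = hc/λ:

E = hc/λ = (6.626×10⁻³⁴ J·s)(3×10⁸ m/s) / (222.8×10⁻⁹ m)
E = 5.5648 eV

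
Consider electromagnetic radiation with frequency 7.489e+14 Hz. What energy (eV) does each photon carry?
3.0972 eV

Using E = hf:

E = hf = (6.626×10⁻³⁴ J·s)(7.489e+14 Hz)
E = 3.0972 eV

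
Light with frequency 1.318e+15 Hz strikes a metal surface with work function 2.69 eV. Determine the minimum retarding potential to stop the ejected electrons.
2.7608 V

The stopping potential V_s satisfies: eV_s = KE_max

First, find KE_max using Einstein's equation:
E_photon = hf = (6.626×10⁻³⁴ J·s)(1.318e+15 Hz) = 5.4508 eV
KE_max = E_photon - φ = 5.4508 - 2.69 = 2.7608 eV

Since eV_s = KE_max:
V_s = KE_max/e = 2.7608 V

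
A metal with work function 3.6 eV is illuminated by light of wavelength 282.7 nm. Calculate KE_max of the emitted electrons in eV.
0.7857 eV

Using Einstein's photoelectric equation: KE_max = hf - φ = hc/λ - φ

First, calculate the photon energy:
E_photon = hc/λ = (6.626×10⁻³⁴ J·s)(3×10⁸ m/s) / (282.7×10⁻⁹ m)
E_photon = 4.3857 eV

Then, the maximum kinetic energy:
KE_max = E_photon - φ = 4.3857 eV - 3.6 eV = 0.7857 eV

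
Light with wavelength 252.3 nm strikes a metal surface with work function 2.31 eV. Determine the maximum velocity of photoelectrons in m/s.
9.5710e+05 m/s

First, find the maximum kinetic energy:
E_photon = hc/λ = 4.9142 eV
KE_max = E_photon - φ = 4.9142 - 2.31 = 2.6042 eV

Convert to Joules: KE_max = 2.6042 × 1.602×10⁻¹⁹ J = 4.1723e-19 J

Then use KE = ½mv² to find velocity:
v = √(2·KE/m) = √(2 × 4.1723e-19 J / 9.109e-31 kg)
v = 9.5710e+05 m/s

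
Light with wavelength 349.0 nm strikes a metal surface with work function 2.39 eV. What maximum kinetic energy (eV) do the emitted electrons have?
1.1626 eV

Using Einstein's photoelectric equation: KE_max = hf - φ = hc/λ - φ

First, calculate the photon energy:
E_photon = hc/λ = (6.626×10⁻³⁴ J·s)(3×10⁸ m/s) / (349.0×10⁻⁹ m)
E_photon = 3.5526 eV

Then, the maximum kinetic energy:
KE_max = E_photon - φ = 3.5526 eV - 2.39 eV = 1.1626 eV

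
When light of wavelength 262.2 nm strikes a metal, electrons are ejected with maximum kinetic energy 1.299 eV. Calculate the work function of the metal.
3.43 eV

From Einstein's photoelectric equation: KE_max = hf - φ = hc/λ - φ

Rearranging for φ:
φ = hc/λ - KE_max

Calculate photon energy:
E_photon = hc/λ = 4.7286 eV

Therefore:
φ = 4.7286 - 1.299 = 3.43 eV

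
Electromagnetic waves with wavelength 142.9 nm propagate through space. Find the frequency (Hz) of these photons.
2.0979e+15 Hz

Using the wave equation: c = fλ

Solving for frequency:
f = c/λ = (3×10⁸ m/s) / (142.9×10⁻⁹ m)
f = 2.0979e+15 Hz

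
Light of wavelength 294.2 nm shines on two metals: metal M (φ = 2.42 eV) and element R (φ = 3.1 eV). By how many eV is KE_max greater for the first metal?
0.6800 eV

Using KE_max = hc/λ - φ for each metal:

Photon energy: E = hc/λ = 4.2143 eV

For metal M (φ₁ = 2.42 eV):
KE₁ = E - φ₁ = 4.2143 - 2.42 = 1.7943 eV

For element R (φ₂ = 3.1 eV):
KE₂ = E - φ₂ = 4.2143 - 3.1 = 1.1143 eV

Difference:
ΔKE = KE₁ - KE₂ = 1.7943 - 1.1143 = 0.6800 eV

Note: The difference equals the difference in work functions: 3.1 - 2.42 = 0.68 eV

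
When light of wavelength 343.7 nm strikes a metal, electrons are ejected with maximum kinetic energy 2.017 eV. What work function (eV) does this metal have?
1.59 eV

From Einstein's photoelectric equation: KE_max = hf - φ = hc/λ - φ

Rearranging for φ:
φ = hc/λ - KE_max

Calculate photon energy:
E_photon = hc/λ = 3.6073 eV

Therefore:
φ = 3.6073 - 2.017 = 1.59 eV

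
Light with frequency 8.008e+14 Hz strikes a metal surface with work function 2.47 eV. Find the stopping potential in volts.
0.8418 V

The stopping potential V_s satisfies: eV_s = KE_max

First, find KE_max using Einstein's equation:
E_photon = hf = (6.626×10⁻³⁴ J·s)(8.008e+14 Hz) = 3.3118 eV
KE_max = E_photon - φ = 3.3118 - 2.47 = 0.8418 eV

Since eV_s = KE_max:
V_s = KE_max/e = 0.8418 V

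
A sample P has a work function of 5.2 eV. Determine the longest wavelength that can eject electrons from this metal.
238.43 nm

The threshold wavelength is when the photon energy equals the work function:
hc/λ₀ = φ

Solving for λ₀:
λ₀ = hc/φ = (6.626×10⁻³⁴ J·s)(3×10⁸ m/s) / (5.2 eV × 1.602×10⁻¹⁹ J/eV)
λ₀ = 238.43 nm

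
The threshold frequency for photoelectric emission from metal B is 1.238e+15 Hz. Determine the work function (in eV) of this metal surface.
5.12 eV

At the threshold frequency, photon energy equals work function:
φ = hf₀

Calculating:
φ = (6.626×10⁻³⁴ J·s)(1.238e+15 Hz)
φ = 5.12 eV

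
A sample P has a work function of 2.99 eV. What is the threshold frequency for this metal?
7.2298e+14 Hz

The threshold frequency is when the photon energy equals the work function:
hf₀ = φ

Solving for f₀:
f₀ = φ/h = (2.99 eV × 1.602×10⁻¹⁹ J/eV) / (6.626×10⁻³⁴ J·s)
f₀ = 7.2298e+14 Hz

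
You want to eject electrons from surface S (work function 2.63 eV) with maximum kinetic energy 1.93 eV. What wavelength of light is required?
271.90 nm

From Einstein's equation: KE_max = hc/λ - φ

Rearranging for λ:
hc/λ = KE_max + φ
λ = hc/(KE_max + φ)

Required photon energy:
E_photon = KE_max + φ = 1.93 + 2.63 = 4.56 eV

Required wavelength:
λ = hc/E_photon = (6.626×10⁻³⁴)(3×10⁸) / (4.56 × 1.602×10⁻¹⁹)
λ = 271.90 nm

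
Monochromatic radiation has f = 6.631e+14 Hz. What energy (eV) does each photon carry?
2.7424 eV

Using E = hf:

E = hf = (6.626×10⁻³⁴ J·s)(6.631e+14 Hz)
E = 2.7424 eV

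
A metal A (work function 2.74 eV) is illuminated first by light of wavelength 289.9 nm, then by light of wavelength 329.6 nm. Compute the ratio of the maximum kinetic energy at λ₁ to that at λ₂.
1.5042

Using Einstein's equation: KE_max = hc/λ - φ

For λ₁ = 289.9 nm:
E₁ = hc/λ₁ = 4.2768 eV
KE₁ = E₁ - φ = 4.2768 - 2.74 = 1.5368 eV

For λ₂ = 329.6 nm:
E₂ = hc/λ₂ = 3.7617 eV
KE₂ = E₂ - φ = 3.7617 - 2.74 = 1.0217 eV

Ratio: KE₁/KE₂ = 1.5368/1.0217 = 1.5042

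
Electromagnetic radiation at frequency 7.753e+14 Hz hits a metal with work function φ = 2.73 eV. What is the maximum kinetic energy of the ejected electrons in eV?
0.4764 eV

Using Einstein's photoelectric equation: KE_max = hf - φ

First, calculate the photon energy:
E_photon = hf = (6.626×10⁻³⁴ J·s)(7.753e+14 Hz)
E_photon = 3.2064 eV

Then, the maximum kinetic energy:
KE_max = E_photon - φ = 3.2064 eV - 2.73 eV = 0.4764 eV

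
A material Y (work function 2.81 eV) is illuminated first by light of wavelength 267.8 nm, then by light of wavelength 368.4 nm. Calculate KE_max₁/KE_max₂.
3.2760

Using Einstein's equation: KE_max = hc/λ - φ

For λ₁ = 267.8 nm:
E₁ = hc/λ₁ = 4.6297 eV
KE₁ = E₁ - φ = 4.6297 - 2.81 = 1.8197 eV

For λ₂ = 368.4 nm:
E₂ = hc/λ₂ = 3.3655 eV
KE₂ = E₂ - φ = 3.3655 - 2.81 = 0.5555 eV

Ratio: KE₁/KE₂ = 1.8197/0.5555 = 3.2760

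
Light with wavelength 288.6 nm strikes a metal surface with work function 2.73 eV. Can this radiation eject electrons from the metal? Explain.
Yes

For photoemission, the photon energy must exceed the work function.

Photon energy: E = hc/λ = 4.2961 eV
Work function: φ = 2.73 eV

Since E_photon (4.2961 eV) > φ (2.73 eV), photoemission WILL occur.
The threshold wavelength is λ₀ = hc/φ = 454.2 nm.
Since 288.6 nm < 454.2 nm, the light has sufficient energy.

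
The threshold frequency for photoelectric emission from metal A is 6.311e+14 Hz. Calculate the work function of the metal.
2.61 eV

At the threshold frequency, photon energy equals work function:
φ = hf₀

Calculating:
φ = (6.626×10⁻³⁴ J·s)(6.311e+14 Hz)
φ = 2.61 eV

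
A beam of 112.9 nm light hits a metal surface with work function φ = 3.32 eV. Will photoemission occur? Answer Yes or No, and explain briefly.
Yes

For photoemission, the photon energy must exceed the work function.

Photon energy: E = hc/λ = 10.9818 eV
Work function: φ = 3.32 eV

Since E_photon (10.9818 eV) > φ (3.32 eV), photoemission WILL occur.
The threshold wavelength is λ₀ = hc/φ = 373.4 nm.
Since 112.9 nm < 373.4 nm, the light has sufficient energy.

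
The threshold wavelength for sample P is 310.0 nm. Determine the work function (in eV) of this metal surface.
4.00 eV

At the threshold wavelength, photon energy equals work function:
φ = hc/λ₀

Calculating:
φ = (6.626×10⁻³⁴ J·s)(3×10⁸ m/s) / (310.0×10⁻⁹ m)
φ = 4.00 eV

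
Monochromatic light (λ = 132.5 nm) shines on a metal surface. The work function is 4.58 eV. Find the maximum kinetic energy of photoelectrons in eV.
4.7773 eV

Using Einstein's photoelectric equation: KE_max = hf - φ = hc/λ - φ

First, calculate the photon energy:
E_photon = hc/λ = (6.626×10⁻³⁴ J·s)(3×10⁸ m/s) / (132.5×10⁻⁹ m)
E_photon = 9.3573 eV

Then, the maximum kinetic energy:
KE_max = E_photon - φ = 9.3573 eV - 4.58 eV = 4.7773 eV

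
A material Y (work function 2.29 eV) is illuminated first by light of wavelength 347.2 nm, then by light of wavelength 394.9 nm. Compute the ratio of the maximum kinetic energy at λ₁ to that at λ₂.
1.5077

Using Einstein's equation: KE_max = hc/λ - φ

For λ₁ = 347.2 nm:
E₁ = hc/λ₁ = 3.5710 eV
KE₁ = E₁ - φ = 3.5710 - 2.29 = 1.2810 eV

For λ₂ = 394.9 nm:
E₂ = hc/λ₂ = 3.1396 eV
KE₂ = E₂ - φ = 3.1396 - 2.29 = 0.8496 eV

Ratio: KE₁/KE₂ = 1.2810/0.8496 = 1.5077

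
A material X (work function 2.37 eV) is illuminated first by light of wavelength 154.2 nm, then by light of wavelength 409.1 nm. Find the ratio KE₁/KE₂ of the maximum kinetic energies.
8.5831

Using Einstein's equation: KE_max = hc/λ - φ

For λ₁ = 154.2 nm:
E₁ = hc/λ₁ = 8.0405 eV
KE₁ = E₁ - φ = 8.0405 - 2.37 = 5.6705 eV

For λ₂ = 409.1 nm:
E₂ = hc/λ₂ = 3.0307 eV
KE₂ = E₂ - φ = 3.0307 - 2.37 = 0.6607 eV

Ratio: KE₁/KE₂ = 5.6705/0.6607 = 8.5831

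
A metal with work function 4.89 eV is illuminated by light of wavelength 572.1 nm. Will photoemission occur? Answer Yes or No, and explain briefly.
No

For photoemission, the photon energy must exceed the work function.

Photon energy: E = hc/λ = 2.1672 eV
Work function: φ = 4.89 eV

Since E_photon (2.1672 eV) < φ (4.89 eV), photoemission will NOT occur.
The threshold wavelength is λ₀ = hc/φ = 253.5 nm.
Since 572.1 nm > 253.5 nm, the photons lack sufficient energy.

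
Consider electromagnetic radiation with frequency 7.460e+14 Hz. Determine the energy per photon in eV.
3.0852 eV

Using E = hf:

E = hf = (6.626×10⁻³⁴ J·s)(7.460e+14 Hz)
E = 3.0852 eV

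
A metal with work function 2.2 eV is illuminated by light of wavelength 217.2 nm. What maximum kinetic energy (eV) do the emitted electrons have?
3.5083 eV

Using Einstein's photoelectric equation: KE_max = hf - φ = hc/λ - φ

First, calculate the photon energy:
E_photon = hc/λ = (6.626×10⁻³⁴ J·s)(3×10⁸ m/s) / (217.2×10⁻⁹ m)
E_photon = 5.7083 eV

Then, the maximum kinetic energy:
KE_max = E_photon - φ = 5.7083 eV - 2.2 eV = 3.5083 eV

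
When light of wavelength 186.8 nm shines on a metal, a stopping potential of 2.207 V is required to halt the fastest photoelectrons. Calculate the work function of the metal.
4.43 eV

The stopping potential gives the maximum kinetic energy: KE_max = eV_s = 2.207 eV

From Einstein's photoelectric equation: KE_max = hc/λ - φ
Rearranging: φ = hc/λ - KE_max

Calculate photon energy:
E_photon = hc/λ = (6.626×10⁻³⁴ J·s)(3×10⁸ m/s) / (186.8×10⁻⁹ m) = 6.6373 eV

Therefore:
φ = 6.6373 - 2.207 = 4.43 eV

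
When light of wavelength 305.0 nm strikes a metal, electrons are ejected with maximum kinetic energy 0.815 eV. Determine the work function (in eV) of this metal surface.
3.25 eV

From Einstein's photoelectric equation: KE_max = hf - φ = hc/λ - φ

Rearranging for φ:
φ = hc/λ - KE_max

Calculate photon energy:
E_photon = hc/λ = 4.0651 eV

Therefore:
φ = 4.0651 - 0.815 = 3.25 eV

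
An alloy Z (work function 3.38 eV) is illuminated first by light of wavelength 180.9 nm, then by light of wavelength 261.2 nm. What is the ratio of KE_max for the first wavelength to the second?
2.5417

Using Einstein's equation: KE_max = hc/λ - φ

For λ₁ = 180.9 nm:
E₁ = hc/λ₁ = 6.8537 eV
KE₁ = E₁ - φ = 6.8537 - 3.38 = 3.4737 eV

For λ₂ = 261.2 nm:
E₂ = hc/λ₂ = 4.7467 eV
KE₂ = E₂ - φ = 4.7467 - 3.38 = 1.3667 eV

Ratio: KE₁/KE₂ = 3.4737/1.3667 = 2.5417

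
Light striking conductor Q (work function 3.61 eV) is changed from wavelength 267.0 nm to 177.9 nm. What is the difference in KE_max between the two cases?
2.3257 eV

Using Einstein's equation: KE_max = hc/λ - φ

For λ₁ = 267.0 nm:
KE₁ = hc/λ₁ - φ = 4.6436 - 3.61 = 1.0336 eV

For λ₂ = 177.9 nm:
KE₂ = hc/λ₂ - φ = 6.9693 - 3.61 = 3.3593 eV

Change in KE:
ΔKE = KE₂ - KE₁ = 3.3593 - 1.0336 = 2.3257 eV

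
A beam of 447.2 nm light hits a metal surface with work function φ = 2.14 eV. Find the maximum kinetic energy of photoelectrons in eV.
0.6325 eV

Using Einstein's photoelectric equation: KE_max = hf - φ = hc/λ - φ

First, calculate the photon energy:
E_photon = hc/λ = (6.626×10⁻³⁴ J·s)(3×10⁸ m/s) / (447.2×10⁻⁹ m)
E_photon = 2.7725 eV

Then, the maximum kinetic energy:
KE_max = E_photon - φ = 2.7725 eV - 2.14 eV = 0.6325 eV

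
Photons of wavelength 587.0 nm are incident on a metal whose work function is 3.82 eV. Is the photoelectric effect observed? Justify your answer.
No

For photoemission, the photon energy must exceed the work function.

Photon energy: E = hc/λ = 2.1122 eV
Work function: φ = 3.82 eV

Since E_photon (2.1122 eV) < φ (3.82 eV), photoemission will NOT occur.
The threshold wavelength is λ₀ = hc/φ = 324.6 nm.
Since 587.0 nm > 324.6 nm, the photons lack sufficient energy.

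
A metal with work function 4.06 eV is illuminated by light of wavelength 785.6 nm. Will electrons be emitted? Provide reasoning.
No

For photoemission, the photon energy must exceed the work function.

Photon energy: E = hc/λ = 1.5782 eV
Work function: φ = 4.06 eV

Since E_photon (1.5782 eV) < φ (4.06 eV), photoemission will NOT occur.
The threshold wavelength is λ₀ = hc/φ = 305.4 nm.
Since 785.6 nm > 305.4 nm, the photons lack sufficient energy.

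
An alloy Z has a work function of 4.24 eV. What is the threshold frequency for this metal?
1.0252e+15 Hz

The threshold frequency is when the photon energy equals the work function:
hf₀ = φ

Solving for f₀:
f₀ = φ/h = (4.24 eV × 1.602×10⁻¹⁹ J/eV) / (6.626×10⁻³⁴ J·s)
f₀ = 1.0252e+15 Hz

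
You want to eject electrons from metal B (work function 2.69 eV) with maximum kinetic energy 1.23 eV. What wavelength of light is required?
316.29 nm

From Einstein's equation: KE_max = hc/λ - φ

Rearranging for λ:
hc/λ = KE_max + φ
λ = hc/(KE_max + φ)

Required photon energy:
E_photon = KE_max + φ = 1.23 + 2.69 = 3.92 eV

Required wavelength:
λ = hc/E_photon = (6.626×10⁻³⁴)(3×10⁸) / (3.92 × 1.602×10⁻¹⁹)
λ = 316.29 nm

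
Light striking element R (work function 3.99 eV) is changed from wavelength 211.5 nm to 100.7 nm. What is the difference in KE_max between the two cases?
6.4501 eV

Using Einstein's equation: KE_max = hc/λ - φ

For λ₁ = 211.5 nm:
KE₁ = hc/λ₁ - φ = 5.8621 - 3.99 = 1.8721 eV

For λ₂ = 100.7 nm:
KE₂ = hc/λ₂ - φ = 12.3122 - 3.99 = 8.3222 eV

Change in KE:
ΔKE = KE₂ - KE₁ = 8.3222 - 1.8721 = 6.4501 eV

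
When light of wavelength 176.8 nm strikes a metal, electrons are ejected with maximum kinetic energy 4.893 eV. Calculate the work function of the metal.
2.12 eV

From Einstein's photoelectric equation: KE_max = hf - φ = hc/λ - φ

Rearranging for φ:
φ = hc/λ - KE_max

Calculate photon energy:
E_photon = hc/λ = 7.0127 eV

Therefore:
φ = 7.0127 - 4.893 = 2.12 eV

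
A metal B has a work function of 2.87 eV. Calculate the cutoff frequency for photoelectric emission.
6.9396e+14 Hz

The threshold frequency is when the photon energy equals the work function:
hf₀ = φ

Solving for f₀:
f₀ = φ/h = (2.87 eV × 1.602×10⁻¹⁹ J/eV) / (6.626×10⁻³⁴ J·s)
f₀ = 6.9396e+14 Hz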